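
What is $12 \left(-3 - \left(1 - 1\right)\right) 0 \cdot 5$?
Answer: $0$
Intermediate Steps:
$12 \left(-3 - \left(1 - 1\right)\right) 0 \cdot 5 = 12 \left(-3 - 0\right) 0 = 12 \left(-3 + 0\right) 0 = 12 \left(-3\right) 0 = \left(-36\right) 0 = 0$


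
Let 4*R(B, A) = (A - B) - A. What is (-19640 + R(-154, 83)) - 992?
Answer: -41187/2 ≈ -20594.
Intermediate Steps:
R(B, A) = -B/4 (R(B, A) = ((A - B) - A)/4 = (-B)/4 = -B/4)
(-19640 + R(-154, 83)) - 992 = (-19640 - 1/4*(-154)) - 992 = (-19640 + 77/2) - 992 = -39203/2 - 992 = -41187/2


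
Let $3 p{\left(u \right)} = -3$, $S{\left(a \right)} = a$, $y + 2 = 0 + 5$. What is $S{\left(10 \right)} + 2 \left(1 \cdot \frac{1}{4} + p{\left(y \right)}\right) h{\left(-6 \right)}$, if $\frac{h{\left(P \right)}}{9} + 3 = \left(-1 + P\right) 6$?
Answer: $\frac{1235}{2} \approx 617.5$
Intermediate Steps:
$y = 3$ ($y = -2 + \left(0 + 5\right) = -2 + 5 = 3$)
$p{\left(u \right)} = -1$ ($p{\left(u \right)} = \frac{1}{3} \left(-3\right) = -1$)
$h{\left(P \right)} = -81 + 54 P$ ($h{\left(P \right)} = -27 + 9 \left(-1 + P\right) 6 = -27 + 9 \left(-6 + 6 P\right) = -27 + \left(-54 + 54 P\right) = -81 + 54 P$)
$S{\left(10 \right)} + 2 \left(1 \cdot \frac{1}{4} + p{\left(y \right)}\right) h{\left(-6 \right)} = 10 + 2 \left(1 \cdot \frac{1}{4} - 1\right) \left(-81 + 54 \left(-6\right)\right) = 10 + 2 \left(1 \cdot \frac{1}{4} - 1\right) \left(-81 - 324\right) = 10 + 2 \left(\frac{1}{4} - 1\right) \left(-405\right) = 10 + 2 \left(- \frac{3}{4}\right) \left(-405\right) = 10 - - \frac{1215}{2} = 10 + \frac{1215}{2} = \frac{1235}{2}$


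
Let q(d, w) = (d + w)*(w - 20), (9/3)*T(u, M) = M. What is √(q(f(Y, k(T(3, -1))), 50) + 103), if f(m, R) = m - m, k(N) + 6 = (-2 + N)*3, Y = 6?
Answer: √1603 ≈ 40.037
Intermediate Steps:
T(u, M) = M/3
k(N) = -12 + 3*N (k(N) = -6 + (-2 + N)*3 = -6 + (-6 + 3*N) = -12 + 3*N)
f(m, R) = 0
q(d, w) = (-20 + w)*(d + w) (q(d, w) = (d + w)*(-20 + w) = (-20 + w)*(d + w))
√(q(f(Y, k(T(3, -1))), 50) + 103) = √((50² - 20*0 - 20*50 + 0*50) + 103) = √((2500 + 0 - 1000 + 0) + 103) = √(1500 + 103) = √1603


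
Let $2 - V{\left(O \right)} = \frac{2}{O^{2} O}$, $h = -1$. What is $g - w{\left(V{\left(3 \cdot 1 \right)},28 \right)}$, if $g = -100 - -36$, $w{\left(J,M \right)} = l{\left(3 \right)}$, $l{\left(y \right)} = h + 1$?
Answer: $-64$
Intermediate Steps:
$l{\left(y \right)} = 0$ ($l{\left(y \right)} = -1 + 1 = 0$)
$V{\left(O \right)} = 2 - \frac{2}{O^{3}}$ ($V{\left(O \right)} = 2 - \frac{2}{O^{2} O} = 2 - \frac{2}{O^{3}}$)
$w{\left(J,M \right)} = 0$
$g = -64$ ($g = -100 + 36 = -64$)
$g - w{\left(V{\left(3 \cdot 1 \right)},28 \right)} = -64 - 0 = -64 + 0 = -64$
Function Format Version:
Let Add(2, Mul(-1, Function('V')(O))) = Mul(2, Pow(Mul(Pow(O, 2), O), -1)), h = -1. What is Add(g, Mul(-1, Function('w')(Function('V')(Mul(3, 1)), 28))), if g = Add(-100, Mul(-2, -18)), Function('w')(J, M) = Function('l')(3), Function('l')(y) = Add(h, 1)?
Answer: -64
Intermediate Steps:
Function('l')(y) = 0 (Function('l')(y) = Add(-1, 1) = 0)
Function('V')(O) = Add(2, Mul(-2, Pow(O, -3))) (Function('V')(O) = Add(2, Mul(-1, Mul(2, Pow(Mul(Pow(O, 2), O), -1)))) = Add(2, Mul(-1, Mul(2, Pow(Pow(O, 3), -1)))) = Add(2, Mul(-1, Mul(2, Pow(O, -3)))) = Add(2, Mul(-2, Pow(O, -3))))
Function('w')(J, M) = 0
g = -64 (g = Add(-100, 36) = -64)
Add(g, Mul(-1, Function('w')(Function('V')(Mul(3, 1)), 28))) = Add(-64, Mul(-1, 0)) = Add(-64, 0) = -64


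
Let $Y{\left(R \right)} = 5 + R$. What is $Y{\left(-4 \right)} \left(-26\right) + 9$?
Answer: $-17$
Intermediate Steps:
$Y{\left(-4 \right)} \left(-26\right) + 9 = \left(5 - 4\right) \left(-26\right) + 9 = 1 \left(-26\right) + 9 = -26 + 9 = -17$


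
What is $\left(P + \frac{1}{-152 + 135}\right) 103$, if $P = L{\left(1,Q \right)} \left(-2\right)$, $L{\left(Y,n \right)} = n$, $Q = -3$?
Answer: $\frac{10403}{17} \approx 611.94$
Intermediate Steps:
$P = 6$ ($P = \left(-3\right) \left(-2\right) = 6$)
$\left(P + \frac{1}{-152 + 135}\right) 103 = \left(6 + \frac{1}{-152 + 135}\right) 103 = \left(6 + \frac{1}{-17}\right) 103 = \left(6 - \frac{1}{17}\right) 103 = \frac{101}{17} \cdot 103 = \frac{10403}{17}$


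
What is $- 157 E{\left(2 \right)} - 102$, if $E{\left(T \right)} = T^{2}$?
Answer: $-730$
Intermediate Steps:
$- 157 E{\left(2 \right)} - 102 = - 157 \cdot 2^{2} - 102 = \left(-157\right) 4 - 102 = -628 - 102 = -730$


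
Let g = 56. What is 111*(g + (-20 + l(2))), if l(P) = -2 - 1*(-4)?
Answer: 4218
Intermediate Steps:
l(P) = 2 (l(P) = -2 + 4 = 2)
111*(g + (-20 + l(2))) = 111*(56 + (-20 + 2)) = 111*(56 - 18) = 111*38 = 4218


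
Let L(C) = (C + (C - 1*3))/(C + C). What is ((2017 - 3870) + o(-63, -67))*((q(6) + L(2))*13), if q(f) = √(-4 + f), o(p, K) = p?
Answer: -6227 - 24908*√2 ≈ -41452.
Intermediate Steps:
L(C) = (-3 + 2*C)/(2*C) (L(C) = (C + (C - 3))/((2*C)) = (C + (-3 + C))*(1/(2*C)) = (-3 + 2*C)*(1/(2*C)) = (-3 + 2*C)/(2*C))
((2017 - 3870) + o(-63, -67))*((q(6) + L(2))*13) = ((2017 - 3870) - 63)*((√(-4 + 6) + (-3/2 + 2)/2)*13) = (-1853 - 63)*((√2 + (½)*(½))*13) = -1916*(√2 + ¼)*13 = -1916*(¼ + √2)*13 = -1916*(13/4 + 13*√2) = -6227 - 24908*√2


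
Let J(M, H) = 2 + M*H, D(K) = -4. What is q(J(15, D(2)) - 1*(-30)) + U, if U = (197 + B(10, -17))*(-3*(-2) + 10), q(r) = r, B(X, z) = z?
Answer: 2852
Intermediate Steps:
J(M, H) = 2 + H*M
U = 2880 (U = (197 - 17)*(-3*(-2) + 10) = 180*(6 + 10) = 180*16 = 2880)
q(J(15, D(2)) - 1*(-30)) + U = ((2 - 4*15) - 1*(-30)) + 2880 = ((2 - 60) + 30) + 2880 = (-58 + 30) + 2880 = -28 + 2880 = 2852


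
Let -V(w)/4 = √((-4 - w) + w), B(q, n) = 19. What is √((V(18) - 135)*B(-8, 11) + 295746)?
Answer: √(293181 - 152*I) ≈ 541.46 - 0.14*I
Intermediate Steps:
V(w) = -8*I (V(w) = -4*√((-4 - w) + w) = -8*I)
√((V(18) - 135)*B(-8, 11) + 295746) = √((-8*I - 135)*19 + 295746) = √((-135 - 8*I)*19 + 295746) = √((-2565 - 152*I) + 295746) = √(293181 - 152*I)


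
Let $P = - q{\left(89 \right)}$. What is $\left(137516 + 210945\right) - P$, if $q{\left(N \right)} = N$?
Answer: $348550$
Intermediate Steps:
$P = -89$ ($P = \left(-1\right) 89 = -89$)
$\left(137516 + 210945\right) - P = \left(137516 + 210945\right) - -89 = 348461 + 89 = 348550$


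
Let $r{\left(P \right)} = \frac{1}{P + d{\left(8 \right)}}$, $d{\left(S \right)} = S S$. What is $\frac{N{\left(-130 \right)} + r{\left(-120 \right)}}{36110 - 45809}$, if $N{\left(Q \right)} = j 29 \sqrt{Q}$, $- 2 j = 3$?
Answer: $\frac{1}{543144} + \frac{29 i \sqrt{130}}{6466} \approx 1.8411 \cdot 10^{-6} + 0.051137 i$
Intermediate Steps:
$d{\left(S \right)} = S^{2}$
$j = - \frac{3}{2}$ ($j = \left(- \frac{1}{2}\right) 3 = - \frac{3}{2} \approx -1.5$)
$r{\left(P \right)} = \frac{1}{64 + P}$ ($r{\left(P \right)} = \frac{1}{P + 8^{2}} = \frac{1}{P + 64} = \frac{1}{64 + P}$)
$N{\left(Q \right)} = - \frac{87 \sqrt{Q}}{2}$ ($N{\left(Q \right)} = - \frac{3 \cdot 29 \sqrt{Q}}{2} = - \frac{87 \sqrt{Q}}{2}$)
$\frac{N{\left(-130 \right)} + r{\left(-120 \right)}}{36110 - 45809} = \frac{- \frac{87 \sqrt{-130}}{2} + \frac{1}{64 - 120}}{36110 - 45809} = \frac{- \frac{87 i \sqrt{130}}{2} + \frac{1}{-56}}{-9699} = \left(- \frac{87 i \sqrt{130}}{2} - \frac{1}{56}\right) \left(- \frac{1}{9699}\right) = \left(- \frac{1}{56} - \frac{87 i \sqrt{130}}{2}\right) \left(- \frac{1}{9699}\right) = \frac{1}{543144} + \frac{29 i \sqrt{130}}{6466}$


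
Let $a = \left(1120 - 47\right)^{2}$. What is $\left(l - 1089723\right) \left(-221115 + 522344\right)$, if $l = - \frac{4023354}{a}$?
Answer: $- \frac{377932059402306609}{1151329} \approx -3.2826 \cdot 10^{11}$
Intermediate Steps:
$a = 1151329$ ($a = \left(1120 - 47\right)^{2} = 1073^{2} = 1151329$)
$l = - \frac{4023354}{1151329} \approx -3.4945$
$\left(l - 1089723\right) \left(-221115 + 522344\right) = \left(- \frac{4023354}{1151329} - 1089723\right) \left(-221115 + 522344\right) = \left(- \frac{1254633715221}{1151329}\right) 301229 = - \frac{377932059402306609}{1151329}$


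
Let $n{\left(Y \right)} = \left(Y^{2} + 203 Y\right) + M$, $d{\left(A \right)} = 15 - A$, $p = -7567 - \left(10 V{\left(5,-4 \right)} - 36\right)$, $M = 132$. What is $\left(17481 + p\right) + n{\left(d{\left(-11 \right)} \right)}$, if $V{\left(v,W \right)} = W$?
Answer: $16076$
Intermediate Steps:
$p = -7491$ ($p = -7567 - \left(10 \left(-4\right) - 36\right) = -7567 - \left(-40 - 36\right) = -7567 - -76 = -7567 + 76 = -7491$)
$n{\left(Y \right)} = 132 + Y^{2} + 203 Y$ ($n{\left(Y \right)} = \left(Y^{2} + 203 Y\right) + 132 = 132 + Y^{2} + 203 Y$)
$\left(17481 + p\right) + n{\left(d{\left(-11 \right)} \right)} = \left(17481 - 7491\right) + \left(132 + \left(15 - -11\right)^{2} + 203 \left(15 - -11\right)\right) = 9990 + \left(132 + \left(15 + 11\right)^{2} + 203 \left(15 + 11\right)\right) = 9990 + \left(132 + 26^{2} + 203 \cdot 26\right) = 9990 + \left(132 + 676 + 5278\right) = 9990 + 6086 = 16076$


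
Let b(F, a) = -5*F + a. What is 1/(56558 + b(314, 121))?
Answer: 1/55109 ≈ 1.8146e-5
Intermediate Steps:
b(F, a) = a - 5*F
1/(56558 + b(314, 121)) = 1/(56558 + (121 - 5*314)) = 1/(56558 + (121 - 1570)) = 1/(56558 - 1449) = 1/55109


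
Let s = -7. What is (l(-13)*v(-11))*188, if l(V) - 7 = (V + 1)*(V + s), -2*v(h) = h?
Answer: 255398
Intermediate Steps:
v(h) = -h/2
l(V) = 7 + (1 + V)*(-7 + V) (l(V) = 7 + (V + 1)*(V - 7) = 7 + (1 + V)*(-7 + V))
(l(-13)*v(-11))*188 = ((-13*(-6 - 13))*(-½*(-11)))*188 = (-13*(-19)*(11/2))*188 = (247*(11/2))*188 = (2717/2)*188 = 255398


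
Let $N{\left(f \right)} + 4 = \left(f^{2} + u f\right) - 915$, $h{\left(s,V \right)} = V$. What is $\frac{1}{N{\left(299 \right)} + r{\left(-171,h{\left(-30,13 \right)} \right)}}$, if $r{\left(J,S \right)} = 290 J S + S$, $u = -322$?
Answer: $- \frac{1}{652453} \approx -1.5327 \cdot 10^{-6}$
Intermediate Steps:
$r{\left(J,S \right)} = S + 290 J S$ ($r{\left(J,S \right)} = 290 J S + S = S + 290 J S$)
$N{\left(f \right)} = -919 + f^{2} - 322 f$ ($N{\left(f \right)} = -4 - \left(915 - f^{2} + 322 f\right) = -919 + f^{2} - 322 f$)
$\frac{1}{N{\left(299 \right)} + r{\left(-171,h{\left(-30,13 \right)} \right)}} = \frac{1}{\left(-919 + 299^{2} - 96278\right) + 13 \left(1 + 290 \left(-171\right)\right)} = \frac{1}{\left(-919 + 89401 - 96278\right) + 13 \left(1 - 49590\right)} = \frac{1}{-7796 + 13 \left(-49589\right)} = \frac{1}{-7796 - 644657} = \frac{1}{-652453} = - \frac{1}{652453}$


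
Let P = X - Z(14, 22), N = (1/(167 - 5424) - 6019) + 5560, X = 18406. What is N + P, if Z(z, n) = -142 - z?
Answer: 95167470/5257 ≈ 18103.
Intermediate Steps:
N = -2412964/5257 (N = (1/(-5257) - 6019) + 5560 = (-1/5257 - 6019) + 5560 = -31641884/5257 + 5560 = -2412964/5257 ≈ -459.00)
P = 18562 (P = 18406 - (-142 - 1*14) = 18406 - (-142 - 14) = 18406 - 1*(-156) = 18406 + 156 = 18562)
N + P = -2412964/5257 + 18562 = 95167470/5257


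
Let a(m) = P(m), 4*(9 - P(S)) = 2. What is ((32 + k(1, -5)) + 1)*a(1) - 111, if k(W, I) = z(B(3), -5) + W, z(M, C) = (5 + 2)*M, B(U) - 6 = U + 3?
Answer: 892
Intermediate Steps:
B(U) = 9 + U (B(U) = 6 + (U + 3) = 6 + (3 + U) = 9 + U)
z(M, C) = 7*M
P(S) = 17/2 (P(S) = 9 - ¼*2 = 9 - ½ = 17/2)
k(W, I) = 84 + W (k(W, I) = 7*(9 + 3) + W = 7*12 + W = 84 + W)
a(m) = 17/2
((32 + k(1, -5)) + 1)*a(1) - 111 = ((32 + (84 + 1)) + 1)*(17/2) - 111 = ((32 + 85) + 1)*(17/2) - 111 = (117 + 1)*(17/2) - 111 = 118*(17/2) - 111 = 1003 - 111 = 892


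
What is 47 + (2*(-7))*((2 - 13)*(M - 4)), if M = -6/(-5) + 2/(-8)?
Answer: -4227/10 ≈ -422.70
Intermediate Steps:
M = 19/20 (M = -6*(-⅕) + 2*(-⅛) = 6/5 - ¼ = 19/20 ≈ 0.95000)
47 + (2*(-7))*((2 - 13)*(M - 4)) = 47 + (2*(-7))*((2 - 13)*(19/20 - 4)) = 47 - (-154)*(-61)/20 = 47 - 14*671/20 = 47 - 4697/10 = -4227/10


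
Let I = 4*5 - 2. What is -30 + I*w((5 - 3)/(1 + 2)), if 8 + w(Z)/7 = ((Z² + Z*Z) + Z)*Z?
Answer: -2722/3 ≈ -907.33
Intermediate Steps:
I = 18 (I = 20 - 2 = 18)
w(Z) = -56 + 7*Z*(Z + 2*Z²) (w(Z) = -56 + 7*(((Z² + Z*Z) + Z)*Z) = -56 + 7*(((Z² + Z²) + Z)*Z) = -56 + 7*((2*Z² + Z)*Z) = -56 + 7*((Z + 2*Z²)*Z) = -56 + 7*(Z*(Z + 2*Z²)) = -56 + 7*Z*(Z + 2*Z²))
-30 + I*w((5 - 3)/(1 + 2)) = -30 + 18*(-56 + 7*((5 - 3)/(1 + 2))² + 14*((5 - 3)/(1 + 2))³) = -30 + 18*(-56 + 7*(2/3)² + 14*(2/3)³) = -30 + 18*(-56 + 7*(2*(⅓))² + 14*(2*(⅓))³) = -30 + 18*(-56 + 7*(⅔)² + 14*(⅔)³) = -30 + 18*(-56 + 7*(4/9) + 14*(8/27)) = -30 + 18*(-56 + 28/9 + 112/27) = -30 + 18*(-1316/27) = -30 - 2632/3 = -2722/3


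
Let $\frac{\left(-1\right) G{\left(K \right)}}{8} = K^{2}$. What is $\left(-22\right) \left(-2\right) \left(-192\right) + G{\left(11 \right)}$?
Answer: $-9416$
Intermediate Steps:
$G{\left(K \right)} = - 8 K^{2}$
$\left(-22\right) \left(-2\right) \left(-192\right) + G{\left(11 \right)} = \left(-22\right) \left(-2\right) \left(-192\right) - 8 \cdot 11^{2} = 44 \left(-192\right) - 968 = -8448 - 968 = -9416$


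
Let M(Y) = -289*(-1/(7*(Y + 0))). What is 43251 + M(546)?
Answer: 165305611/3822 ≈ 43251.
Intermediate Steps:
M(Y) = 289/(7*Y) (M(Y) = -289*(-1/(7*Y)) = -(-289)/(7*Y) = 289/(7*Y))
43251 + M(546) = 43251 + (289/7)/546 = 43251 + (289/7)*(1/546) = 43251 + 289/3822 = 165305611/3822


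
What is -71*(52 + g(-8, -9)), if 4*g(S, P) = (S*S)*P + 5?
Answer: 25773/4 ≈ 6443.3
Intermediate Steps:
g(S, P) = 5/4 + P*S**2/4 (g(S, P) = ((S*S)*P + 5)/4 = (S**2*P + 5)/4 = (P*S**2 + 5)/4 = (5 + P*S**2)/4 = 5/4 + P*S**2/4)
-71*(52 + g(-8, -9)) = -71*(52 + (5/4 + (1/4)*(-9)*(-8)**2)) = -71*(52 + (5/4 + (1/4)*(-9)*64)) = -71*(52 + (5/4 - 144)) = -71*(52 - 571/4) = -71*(-363/4) = 25773/4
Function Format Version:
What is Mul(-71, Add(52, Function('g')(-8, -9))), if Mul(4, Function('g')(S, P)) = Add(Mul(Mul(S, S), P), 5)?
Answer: Rational(25773, 4) ≈ 6443.3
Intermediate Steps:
Function('g')(S, P) = Add(Rational(5, 4), Mul(Rational(1, 4), P, Pow(S, 2))) (Function('g')(S, P) = Mul(Rational(1, 4), Add(Mul(Mul(S, S), P), 5)) = Mul(Rational(1, 4), Add(Mul(Pow(S, 2), P), 5)) = Mul(Rational(1, 4), Add(Mul(P, Pow(S, 2)), 5)) = Mul(Rational(1, 4), Add(5, Mul(P, Pow(S, 2)))) = Add(Rational(5, 4), Mul(Rational(1, 4), P, Pow(S, 2))))
Mul(-71, Add(52, Function('g')(-8, -9))) = Mul(-71, Add(52, Add(Rational(5, 4), Mul(Rational(1, 4), -9, Pow(-8, 2))))) = Mul(-71, Add(52, Add(Rational(5, 4), Mul(Rational(1, 4), -9, 64)))) = Mul(-71, Add(52, Add(Rational(5, 4), -144))) = Mul(-71, Add(52, Rational(-571, 4))) = Mul(-71, Rational(-363, 4)) = Rational(25773, 4)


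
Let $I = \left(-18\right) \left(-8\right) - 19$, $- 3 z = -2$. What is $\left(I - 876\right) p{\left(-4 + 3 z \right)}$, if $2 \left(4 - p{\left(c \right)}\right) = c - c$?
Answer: $-3004$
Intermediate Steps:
$z = \frac{2}{3}$ ($z = \left(- \frac{1}{3}\right) \left(-2\right) = \frac{2}{3} \approx 0.66667$)
$I = 125$ ($I = 144 - 19 = 125$)
$p{\left(c \right)} = 4$ ($p{\left(c \right)} = 4 - \frac{c - c}{2} = 4 - 0 = 4 + 0 = 4$)
$\left(I - 876\right) p{\left(-4 + 3 z \right)} = \left(125 - 876\right) 4 = \left(-751\right) 4 = -3004$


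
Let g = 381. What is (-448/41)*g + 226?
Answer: -161422/41 ≈ -3937.1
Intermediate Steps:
(-448/41)*g + 226 = -448/41*381 + 226 = -170688/41 + 226 = -161422/41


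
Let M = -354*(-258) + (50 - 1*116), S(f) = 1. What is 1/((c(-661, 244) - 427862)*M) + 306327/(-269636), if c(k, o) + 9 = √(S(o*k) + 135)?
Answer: -2559116180072265479933/2252592328832951387940 - √34/8354197246780665 ≈ -1.1361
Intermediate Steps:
c(k, o) = -9 + 2*√34 (c(k, o) = -9 + √(1 + 135) = -9 + √136 = -9 + 2*√34)
M = 91266 (M = 91332 + (50 - 116) = 91332 - 66 = 91266)
1/((c(-661, 244) - 427862)*M) + 306327/(-269636) = 1/((-9 + 2*√34) - 427862*91266) + 306327/(-269636) = (1/91266)/(-427871 + 2*√34) + 306327*(-1/269636) = 1/(91266*(-427871 + 2*√34)) - 306327/269636 = -306327/269636 + 1/(91266*(-427871 + 2*√34))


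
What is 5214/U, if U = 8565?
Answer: 1738/2855 ≈ 0.60876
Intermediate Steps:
5214/U = 5214/8565 = 5214*(1/8565) = 1738/2855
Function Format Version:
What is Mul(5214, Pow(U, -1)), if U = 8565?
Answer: Rational(1738, 2855) ≈ 0.60876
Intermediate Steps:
Mul(5214, Pow(U, -1)) = Mul(5214, Pow(8565, -1)) = Mul(5214, Rational(1, 8565)) = Rational(1738, 2855)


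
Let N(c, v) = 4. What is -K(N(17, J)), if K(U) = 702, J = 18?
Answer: -702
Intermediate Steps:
-K(N(17, J)) = -1*702 = -702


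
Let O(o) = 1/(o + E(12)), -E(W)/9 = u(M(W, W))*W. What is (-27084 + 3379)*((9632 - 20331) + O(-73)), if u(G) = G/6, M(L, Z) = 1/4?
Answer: 7862223127/31 ≈ 2.5362e+8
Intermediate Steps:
M(L, Z) = ¼
u(G) = G/6 (u(G) = G*(⅙) = G/6)
E(W) = -3*W/8 (E(W) = -9*(⅙)*(¼)*W = -3*W/8)
O(o) = 1/(-9/2 + o) (O(o) = 1/(o - 3/8*12) = 1/(o - 9/2) = 1/(-9/2 + o))
(-27084 + 3379)*((9632 - 20331) + O(-73)) = (-27084 + 3379)*((9632 - 20331) + 2/(-9 + 2*(-73))) = -23705*(-10699 + 2/(-9 - 146)) = -23705*(-10699 + 2/(-155)) = -23705*(-10699 + 2*(-1/155)) = -23705*(-10699 - 2/155) = -23705*(-1658347/155) = 7862223127/31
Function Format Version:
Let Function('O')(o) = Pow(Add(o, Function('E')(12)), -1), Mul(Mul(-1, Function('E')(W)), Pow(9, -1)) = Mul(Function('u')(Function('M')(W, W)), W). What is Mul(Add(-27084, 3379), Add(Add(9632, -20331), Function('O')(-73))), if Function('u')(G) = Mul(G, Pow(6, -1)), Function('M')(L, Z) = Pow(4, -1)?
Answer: Rational(7862223127, 31) ≈ 2.5362e+8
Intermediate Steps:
Function('M')(L, Z) = Rational(1, 4)
Function('u')(G) = Mul(Rational(1, 6), G) (Function('u')(G) = Mul(G, Rational(1, 6)) = Mul(Rational(1, 6), G))
Function('E')(W) = Mul(Rational(-3, 8), W) (Function('E')(W) = Mul(-9, Mul(Mul(Rational(1, 6), Rational(1, 4)), W)) = Mul(-9, Mul(Rational(1, 24), W)) = Mul(Rational(-3, 8), W))
Function('O')(o) = Pow(Add(Rational(-9, 2), o), -1) (Function('O')(o) = Pow(Add(o, Mul(Rational(-3, 8), 12)), -1) = Pow(Add(o, Rational(-9, 2)), -1) = Pow(Add(Rational(-9, 2), o), -1))
Mul(Add(-27084, 3379), Add(Add(9632, -20331), Function('O')(-73))) = Mul(Add(-27084, 3379), Add(Add(9632, -20331), Mul(2, Pow(Add(-9, Mul(2, -73)), -1)))) = Mul(-23705, Add(-10699, Mul(2, Pow(Add(-9, -146), -1)))) = Mul(-23705, Add(-10699, Mul(2, Pow(-155, -1)))) = Mul(-23705, Add(-10699, Mul(2, Rational(-1, 155)))) = Mul(-23705, Add(-10699, Rational(-2, 155))) = Mul(-23705, Rational(-1658347, 155)) = Rational(7862223127, 31)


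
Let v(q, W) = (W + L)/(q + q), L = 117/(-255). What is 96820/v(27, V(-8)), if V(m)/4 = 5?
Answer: 444403800/1661 ≈ 2.6755e+5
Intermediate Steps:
V(m) = 20 (V(m) = 4*5 = 20)
L = -39/85 (L = 117*(-1/255) = -39/85 ≈ -0.45882)
v(q, W) = (-39/85 + W)/(2*q) (v(q, W) = (W - 39/85)/(q + q) = (-39/85 + W)/((2*q)) = (-39/85 + W)*(1/(2*q)) = (-39/85 + W)/(2*q))
96820/v(27, V(-8)) = 96820/(((1/170)*(-39 + 85*20)/27)) = 96820/(((1/170)*(1/27)*(-39 + 1700))) = 96820/(((1/170)*(1/27)*1661)) = 96820/(1661/4590) = 96820*(4590/1661) = 444403800/1661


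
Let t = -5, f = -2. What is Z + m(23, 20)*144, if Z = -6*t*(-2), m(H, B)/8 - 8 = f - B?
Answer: -16188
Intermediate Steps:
m(H, B) = 48 - 8*B (m(H, B) = 64 + 8*(-2 - B) = 64 + (-16 - 8*B) = 48 - 8*B)
Z = -60 (Z = -6*(-5)*(-2) = 30*(-2) = -60)
Z + m(23, 20)*144 = -60 + (48 - 8*20)*144 = -60 + (48 - 160)*144 = -60 - 112*144 = -60 - 16128 = -16188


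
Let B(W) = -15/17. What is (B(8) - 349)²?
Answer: 35378704/289 ≈ 1.2242e+5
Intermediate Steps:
B(W) = -15/17 (B(W) = -15*1/17 = -15/17)
(B(8) - 349)² = (-15/17 - 349)² = (-5948/17)² = 35378704/289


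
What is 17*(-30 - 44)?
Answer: -1258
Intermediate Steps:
17*(-30 - 44) = 17*(-74) = -1258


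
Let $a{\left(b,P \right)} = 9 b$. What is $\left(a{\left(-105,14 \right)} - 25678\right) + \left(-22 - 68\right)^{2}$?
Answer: $-18523$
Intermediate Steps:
$\left(a{\left(-105,14 \right)} - 25678\right) + \left(-22 - 68\right)^{2} = \left(9 \left(-105\right) - 25678\right) + \left(-22 - 68\right)^{2} = \left(-945 - 25678\right) + \left(-90\right)^{2} = -26623 + 8100 = -18523$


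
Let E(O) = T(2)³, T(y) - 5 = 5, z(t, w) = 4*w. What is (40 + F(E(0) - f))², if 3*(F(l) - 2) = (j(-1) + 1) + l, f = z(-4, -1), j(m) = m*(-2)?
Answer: 1283689/9 ≈ 1.4263e+5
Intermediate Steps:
T(y) = 10 (T(y) = 5 + 5 = 10)
E(O) = 1000 (E(O) = 10³ = 1000)
j(m) = -2*m
f = -4 (f = 4*(-1) = -4)
F(l) = 3 + l/3 (F(l) = 2 + ((-2*(-1) + 1) + l)/3 = 2 + ((2 + 1) + l)/3 = 2 + (3 + l)/3 = 2 + (1 + l/3) = 3 + l/3)
(40 + F(E(0) - f))² = (40 + (3 + (1000 - 1*(-4))/3))² = (40 + (3 + (1000 + 4)/3))² = (40 + (3 + (⅓)*1004))² = (40 + (3 + 1004/3))² = (40 + 1013/3)² = (1133/3)² = 1283689/9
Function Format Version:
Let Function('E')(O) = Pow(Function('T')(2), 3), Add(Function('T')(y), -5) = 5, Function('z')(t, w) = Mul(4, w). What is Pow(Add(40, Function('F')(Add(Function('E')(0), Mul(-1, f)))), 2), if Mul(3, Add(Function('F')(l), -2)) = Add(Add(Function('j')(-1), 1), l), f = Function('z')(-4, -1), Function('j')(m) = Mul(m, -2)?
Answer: Rational(1283689, 9) ≈ 1.4263e+5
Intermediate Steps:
Function('T')(y) = 10 (Function('T')(y) = Add(5, 5) = 10)
Function('E')(O) = 1000 (Function('E')(O) = Pow(10, 3) = 1000)
Function('j')(m) = Mul(-2, m)
f = -4 (f = Mul(4, -1) = -4)
Function('F')(l) = Add(3, Mul(Rational(1, 3), l)) (Function('F')(l) = Add(2, Mul(Rational(1, 3), Add(Add(Mul(-2, -1), 1), l))) = Add(2, Mul(Rational(1, 3), Add(Add(2, 1), l))) = Add(2, Mul(Rational(1, 3), Add(3, l))) = Add(2, Add(1, Mul(Rational(1, 3), l))) = Add(3, Mul(Rational(1, 3), l)))
Pow(Add(40, Function('F')(Add(Function('E')(0), Mul(-1, f)))), 2) = Pow(Add(40, Add(3, Mul(Rational(1, 3), Add(1000, Mul(-1, -4))))), 2) = Pow(Add(40, Add(3, Mul(Rational(1, 3), Add(1000, 4)))), 2) = Pow(Add(40, Add(3, Mul(Rational(1, 3), 1004))), 2) = Pow(Add(40, Add(3, Rational(1004, 3))), 2) = Pow(Add(40, Rational(1013, 3)), 2) = Pow(Rational(1133, 3), 2) = Rational(1283689, 9)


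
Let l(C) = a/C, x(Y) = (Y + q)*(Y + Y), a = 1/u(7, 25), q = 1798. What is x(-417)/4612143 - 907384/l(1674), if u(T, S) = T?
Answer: -16346550488224190/1537381 ≈ -1.0633e+10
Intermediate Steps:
a = ⅐ (a = 1/7 = ⅐ ≈ 0.14286)
x(Y) = 2*Y*(1798 + Y) (x(Y) = (Y + 1798)*(Y + Y) = (1798 + Y)*(2*Y) = 2*Y*(1798 + Y))
l(C) = 1/(7*C)
x(-417)/4612143 - 907384/l(1674) = (2*(-417)*(1798 - 417))/4612143 - 907384/((⅐)/1674) = (2*(-417)*1381)*(1/4612143) - 907384/((⅐)*(1/1674)) = -1151754*1/4612143 - 907384/1/11718 = -383918/1537381 - 907384*11718 = -383918/1537381 - 10632725712 = -16346550488224190/1537381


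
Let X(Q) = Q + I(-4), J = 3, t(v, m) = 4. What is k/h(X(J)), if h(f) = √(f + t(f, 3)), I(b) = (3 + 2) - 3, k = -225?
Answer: -75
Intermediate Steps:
I(b) = 2 (I(b) = 5 - 3 = 2)
X(Q) = 2 + Q (X(Q) = Q + 2 = 2 + Q)
h(f) = √(4 + f) (h(f) = √(f + 4) = √(4 + f))
k/h(X(J)) = -225/√(4 + (2 + 3)) = -225/√(4 + 5) = -225/(√9) = -225/3 = -225*⅓ = -75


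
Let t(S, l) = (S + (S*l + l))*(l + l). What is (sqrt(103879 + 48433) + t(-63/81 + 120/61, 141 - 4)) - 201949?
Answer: -21856801/183 + 2*sqrt(38078) ≈ -1.1905e+5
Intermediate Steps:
t(S, l) = 2*l*(S + l + S*l) (t(S, l) = (S + (l + S*l))*(2*l) = (S + l + S*l)*(2*l) = 2*l*(S + l + S*l))
(sqrt(103879 + 48433) + t(-63/81 + 120/61, 141 - 4)) - 201949 = (sqrt(103879 + 48433) + 2*(141 - 4)*((-63/81 + 120/61) + (141 - 4) + (-63/81 + 120/61)*(141 - 4))) - 201949 = (sqrt(152312) + 2*137*((-63*1/81 + 120*(1/61)) + 137 + (-63*1/81 + 120*(1/61))*137)) - 201949 = (2*sqrt(38078) + 2*137*((-7/9 + 120/61) + 137 + (-7/9 + 120/61)*137)) - 201949 = (2*sqrt(38078) + 2*137*(653/549 + 137 + (653/549)*137)) - 201949 = (2*sqrt(38078) + 2*137*(653/549 + 137 + 89461/549)) - 201949 = (2*sqrt(38078) + 2*137*(55109/183)) - 201949 = (2*sqrt(38078) + 15099866/183) - 201949 = (15099866/183 + 2*sqrt(38078)) - 201949 = -21856801/183 + 2*sqrt(38078)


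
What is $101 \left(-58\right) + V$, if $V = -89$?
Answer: $-5947$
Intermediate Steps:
$101 \left(-58\right) + V = 101 \left(-58\right) - 89 = -5858 - 89 = -5947$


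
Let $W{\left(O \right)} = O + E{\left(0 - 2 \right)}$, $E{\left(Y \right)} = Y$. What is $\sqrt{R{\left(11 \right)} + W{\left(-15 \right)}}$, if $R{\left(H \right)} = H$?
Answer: $i \sqrt{6} \approx 2.4495 i$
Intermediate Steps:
$W{\left(O \right)} = -2 + O$ ($W{\left(O \right)} = O + \left(0 - 2\right) = O - 2 = -2 + O$)
$\sqrt{R{\left(11 \right)} + W{\left(-15 \right)}} = \sqrt{11 - 17} = \sqrt{-6} = i \sqrt{6}$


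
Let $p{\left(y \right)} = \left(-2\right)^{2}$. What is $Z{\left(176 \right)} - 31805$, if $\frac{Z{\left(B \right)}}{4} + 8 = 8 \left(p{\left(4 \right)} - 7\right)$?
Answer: $-31933$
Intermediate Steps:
$p{\left(y \right)} = 4$
$Z{\left(B \right)} = -128$ ($Z{\left(B \right)} = -32 + 4 \cdot 8 \left(4 - 7\right) = -32 + 4 \cdot 8 \left(-3\right) = -32 + 4 \left(-24\right) = -32 - 96 = -128$)
$Z{\left(176 \right)} - 31805 = -128 - 31805 = -31933$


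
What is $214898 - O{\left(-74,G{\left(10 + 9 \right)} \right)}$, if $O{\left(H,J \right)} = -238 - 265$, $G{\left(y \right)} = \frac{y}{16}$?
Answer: $215401$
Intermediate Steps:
$G{\left(y \right)} = \frac{y}{16}$ ($G{\left(y \right)} = y \frac{1}{16} = \frac{y}{16}$)
$O{\left(H,J \right)} = -503$ ($O{\left(H,J \right)} = -238 - 265 = -503$)
$214898 - O{\left(-74,G{\left(10 + 9 \right)} \right)} = 214898 - -503 = 214898 + 503 = 215401$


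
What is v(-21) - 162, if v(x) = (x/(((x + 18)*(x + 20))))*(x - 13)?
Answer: 76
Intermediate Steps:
v(x) = x*(-13 + x)/((18 + x)*(20 + x)) (v(x) = (x/(((18 + x)*(20 + x))))*(-13 + x) = (x*(1/((18 + x)*(20 + x))))*(-13 + x) = (x/((18 + x)*(20 + x)))*(-13 + x) = x*(-13 + x)/((18 + x)*(20 + x)))
v(-21) - 162 = -21*(-13 - 21)/(360 + (-21)² + 38*(-21)) - 162 = -21*(-34)/(360 + 441 - 798) - 162 = -21*(-34)/3 - 162 = -21*⅓*(-34) - 162 = 238 - 162 = 76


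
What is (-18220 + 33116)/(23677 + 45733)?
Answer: 7448/34705 ≈ 0.21461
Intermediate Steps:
(-18220 + 33116)/(23677 + 45733) = 14896/69410 = 14896*(1/69410) = 7448/34705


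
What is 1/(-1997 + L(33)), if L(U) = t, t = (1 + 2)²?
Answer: -1/1988 ≈ -0.00050302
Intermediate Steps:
t = 9 (t = 3² = 9)
L(U) = 9
1/(-1997 + L(33)) = 1/(-1997 + 9) = 1/(-1988) = -1/1988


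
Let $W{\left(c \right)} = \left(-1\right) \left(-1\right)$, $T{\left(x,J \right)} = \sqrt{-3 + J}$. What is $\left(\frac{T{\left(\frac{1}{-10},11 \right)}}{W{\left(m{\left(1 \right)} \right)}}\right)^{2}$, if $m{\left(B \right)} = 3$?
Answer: $8$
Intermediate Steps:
$W{\left(c \right)} = 1$
$\left(\frac{T{\left(\frac{1}{-10},11 \right)}}{W{\left(m{\left(1 \right)} \right)}}\right)^{2} = \left(\frac{\sqrt{-3 + 11}}{1}\right)^{2} = \left(\sqrt{8} \cdot 1\right)^{2} = \left(2 \sqrt{2} \cdot 1\right)^{2} = \left(2 \sqrt{2}\right)^{2} = 8$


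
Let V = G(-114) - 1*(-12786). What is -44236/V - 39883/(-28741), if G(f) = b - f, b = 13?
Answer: -756377697/371132533 ≈ -2.0380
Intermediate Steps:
G(f) = 13 - f
V = 12913 (V = (13 - 1*(-114)) - 1*(-12786) = (13 + 114) + 12786 = 127 + 12786 = 12913)
-44236/V - 39883/(-28741) = -44236/12913 - 39883/(-28741) = -44236*1/12913 - 39883*(-1/28741) = -44236/12913 + 39883/28741 = -756377697/371132533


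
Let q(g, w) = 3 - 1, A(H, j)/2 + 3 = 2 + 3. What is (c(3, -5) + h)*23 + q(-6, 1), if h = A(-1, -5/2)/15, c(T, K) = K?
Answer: -1603/15 ≈ -106.87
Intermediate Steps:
A(H, j) = 4 (A(H, j) = -6 + 2*(2 + 3) = -6 + 2*5 = -6 + 10 = 4)
q(g, w) = 2
h = 4/15 ≈ 0.26667
(c(3, -5) + h)*23 + q(-6, 1) = (-5 + 4/15)*23 + 2 = -71/15*23 + 2 = -1633/15 + 2 = -1603/15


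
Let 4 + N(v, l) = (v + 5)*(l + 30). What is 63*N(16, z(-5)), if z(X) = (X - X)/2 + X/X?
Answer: 40761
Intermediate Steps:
z(X) = 1 (z(X) = 0*(½) + 1 = 0 + 1 = 1)
N(v, l) = -4 + (5 + v)*(30 + l) (N(v, l) = -4 + (v + 5)*(l + 30) = -4 + (5 + v)*(30 + l))
63*N(16, z(-5)) = 63*(146 + 5*1 + 30*16 + 1*16) = 63*(146 + 5 + 480 + 16) = 63*647 = 40761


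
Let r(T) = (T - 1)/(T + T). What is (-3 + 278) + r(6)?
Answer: 3305/12 ≈ 275.42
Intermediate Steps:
r(T) = (-1 + T)/(2*T) (r(T) = (-1 + T)/((2*T)) = (-1 + T)*(1/(2*T)) = (-1 + T)/(2*T))
(-3 + 278) + r(6) = (-3 + 278) + (½)*(-1 + 6)/6 = 275 + (½)*(⅙)*5 = 275 + 5/12 = 3305/12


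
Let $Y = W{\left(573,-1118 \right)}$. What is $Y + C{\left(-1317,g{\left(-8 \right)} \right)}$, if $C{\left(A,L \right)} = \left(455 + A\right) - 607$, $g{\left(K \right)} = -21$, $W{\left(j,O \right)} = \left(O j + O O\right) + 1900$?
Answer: $609741$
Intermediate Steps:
$W{\left(j,O \right)} = 1900 + O^{2} + O j$ ($W{\left(j,O \right)} = \left(O j + O^{2}\right) + 1900 = \left(O^{2} + O j\right) + 1900 = 1900 + O^{2} + O j$)
$Y = 611210$ ($Y = 1900 + \left(-1118\right)^{2} - 640614 = 1900 + 1249924 - 640614 = 611210$)
$C{\left(A,L \right)} = -152 + A$
$Y + C{\left(-1317,g{\left(-8 \right)} \right)} = 611210 - 1469 = 609741$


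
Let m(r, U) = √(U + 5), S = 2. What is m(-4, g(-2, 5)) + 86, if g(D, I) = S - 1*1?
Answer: 86 + √6 ≈ 88.449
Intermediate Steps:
g(D, I) = 1 (g(D, I) = 2 - 1*1 = 2 - 1 = 1)
m(r, U) = √(5 + U)
m(-4, g(-2, 5)) + 86 = √(5 + 1) + 86 = √6 + 86 = 86 + √6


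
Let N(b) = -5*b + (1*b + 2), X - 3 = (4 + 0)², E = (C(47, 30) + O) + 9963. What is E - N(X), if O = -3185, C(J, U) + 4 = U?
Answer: 6878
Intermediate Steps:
C(J, U) = -4 + U
E = 6804 (E = ((-4 + 30) - 3185) + 9963 = (26 - 3185) + 9963 = -3159 + 9963 = 6804)
X = 19 (X = 3 + (4 + 0)² = 3 + 4² = 3 + 16 = 19)
N(b) = 2 - 4*b (N(b) = -5*b + (b + 2) = -5*b + (2 + b) = 2 - 4*b)
E - N(X) = 6804 - (2 - 4*19) = 6804 - (2 - 76) = 6804 - 1*(-74) = 6804 + 74 = 6878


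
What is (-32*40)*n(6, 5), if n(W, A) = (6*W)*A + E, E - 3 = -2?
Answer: -231680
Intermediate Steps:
E = 1 (E = 3 - 2 = 1)
n(W, A) = 1 + 6*A*W (n(W, A) = (6*W)*A + 1 = 6*A*W + 1 = 1 + 6*A*W)
(-32*40)*n(6, 5) = (-32*40)*(1 + 6*5*6) = -1280*(1 + 180) = -1280*181 = -231680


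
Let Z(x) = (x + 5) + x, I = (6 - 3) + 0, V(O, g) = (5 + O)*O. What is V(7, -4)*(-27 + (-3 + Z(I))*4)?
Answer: 420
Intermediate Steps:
V(O, g) = O*(5 + O)
I = 3 (I = 3 + 0 = 3)
Z(x) = 5 + 2*x (Z(x) = (5 + x) + x = 5 + 2*x)
V(7, -4)*(-27 + (-3 + Z(I))*4) = (7*(5 + 7))*(-27 + (-3 + (5 + 2*3))*4) = (7*12)*(-27 + (-3 + (5 + 6))*4) = 84*(-27 + (-3 + 11)*4) = 84*(-27 + 8*4) = 84*(-27 + 32) = 84*5 = 420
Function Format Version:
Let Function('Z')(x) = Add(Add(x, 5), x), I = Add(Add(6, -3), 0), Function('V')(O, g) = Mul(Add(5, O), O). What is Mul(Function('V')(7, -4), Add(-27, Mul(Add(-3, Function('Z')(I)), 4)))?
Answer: 420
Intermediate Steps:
Function('V')(O, g) = Mul(O, Add(5, O))
I = 3 (I = Add(3, 0) = 3)
Function('Z')(x) = Add(5, Mul(2, x)) (Function('Z')(x) = Add(Add(5, x), x) = Add(5, Mul(2, x)))
Mul(Function('V')(7, -4), Add(-27, Mul(Add(-3, Function('Z')(I)), 4))) = Mul(Mul(7, Add(5, 7)), Add(-27, Mul(Add(-3, Add(5, Mul(2, 3))), 4))) = Mul(Mul(7, 12), Add(-27, Mul(Add(-3, Add(5, 6)), 4))) = Mul(84, Add(-27, Mul(Add(-3, 11), 4))) = Mul(84, Add(-27, Mul(8, 4))) = Mul(84, Add(-27, 32)) = Mul(84, 5) = 420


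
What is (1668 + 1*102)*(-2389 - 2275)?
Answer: -8255280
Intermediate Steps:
(1668 + 1*102)*(-2389 - 2275) = (1668 + 102)*(-4664) = 1770*(-4664) = -8255280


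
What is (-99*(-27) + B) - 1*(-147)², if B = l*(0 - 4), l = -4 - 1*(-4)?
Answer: -18936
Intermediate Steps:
l = 0 (l = -4 + 4 = 0)
B = 0 (B = 0*(0 - 4) = 0*(-4) = 0)
(-99*(-27) + B) - 1*(-147)² = (-99*(-27) + 0) - 1*(-147)² = (2673 + 0) - 1*21609 = 2673 - 21609 = -18936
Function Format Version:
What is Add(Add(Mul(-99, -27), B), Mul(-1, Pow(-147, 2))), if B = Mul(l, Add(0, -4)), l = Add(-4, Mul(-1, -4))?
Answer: -18936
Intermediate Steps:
l = 0 (l = Add(-4, 4) = 0)
B = 0 (B = Mul(0, Add(0, -4)) = Mul(0, -4) = 0)
Add(Add(Mul(-99, -27), B), Mul(-1, Pow(-147, 2))) = Add(Add(Mul(-99, -27), 0), Mul(-1, Pow(-147, 2))) = Add(Add(2673, 0), Mul(-1, 21609)) = Add(2673, -21609) = -18936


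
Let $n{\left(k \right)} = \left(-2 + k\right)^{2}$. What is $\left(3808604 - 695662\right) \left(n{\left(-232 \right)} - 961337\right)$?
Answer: $-2822134071302$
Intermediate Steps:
$\left(3808604 - 695662\right) \left(n{\left(-232 \right)} - 961337\right) = \left(3808604 - 695662\right) \left(\left(-2 - 232\right)^{2} - 961337\right) = 3112942 \left(\left(-234\right)^{2} - 961337\right) = 3112942 \left(54756 - 961337\right) = 3112942 \left(-906581\right) = -2822134071302$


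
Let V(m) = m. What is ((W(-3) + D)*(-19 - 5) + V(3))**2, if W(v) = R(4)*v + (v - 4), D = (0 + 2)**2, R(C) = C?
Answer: 131769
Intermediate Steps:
D = 4 (D = 2**2 = 4)
W(v) = -4 + 5*v (W(v) = 4*v + (v - 4) = 4*v + (-4 + v) = -4 + 5*v)
((W(-3) + D)*(-19 - 5) + V(3))**2 = (((-4 + 5*(-3)) + 4)*(-19 - 5) + 3)**2 = (((-4 - 15) + 4)*(-24) + 3)**2 = ((-19 + 4)*(-24) + 3)**2 = (-15*(-24) + 3)**2 = (360 + 3)**2 = 363**2 = 131769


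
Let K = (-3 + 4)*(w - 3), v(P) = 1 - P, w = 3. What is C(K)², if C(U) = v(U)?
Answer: 1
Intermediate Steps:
K = 0 (K = (-3 + 4)*(3 - 3) = 1*0 = 0)
C(U) = 1 - U
C(K)² = (1 - 1*0)² = (1 + 0)² = 1² = 1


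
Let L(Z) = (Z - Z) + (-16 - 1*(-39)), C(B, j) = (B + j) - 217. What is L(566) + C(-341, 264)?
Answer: -271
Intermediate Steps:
C(B, j) = -217 + B + j
L(Z) = 23 (L(Z) = 0 + (-16 + 39) = 0 + 23 = 23)
L(566) + C(-341, 264) = 23 + (-217 - 341 + 264) = 23 - 294 = -271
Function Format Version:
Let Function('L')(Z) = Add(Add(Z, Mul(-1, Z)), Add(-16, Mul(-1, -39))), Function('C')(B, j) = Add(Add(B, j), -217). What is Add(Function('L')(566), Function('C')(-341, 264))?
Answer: -271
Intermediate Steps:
Function('C')(B, j) = Add(-217, B, j)
Function('L')(Z) = 23 (Function('L')(Z) = Add(0, Add(-16, 39)) = Add(0, 23) = 23)
Add(Function('L')(566), Function('C')(-341, 264)) = Add(23, Add(-217, -341, 264)) = Add(23, -294) = -271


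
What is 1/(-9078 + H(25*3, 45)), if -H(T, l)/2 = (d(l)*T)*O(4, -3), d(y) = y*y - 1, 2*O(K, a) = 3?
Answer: -1/464478 ≈ -2.1530e-6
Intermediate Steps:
O(K, a) = 3/2 (O(K, a) = (1/2)*3 = 3/2)
d(y) = -1 + y**2 (d(y) = y**2 - 1 = -1 + y**2)
H(T, l) = -3*T*(-1 + l**2) (H(T, l) = -2*(-1 + l**2)*T*3/2 = -2*T*(-1 + l**2)*3/2 = -3*T*(-1 + l**2))
1/(-9078 + H(25*3, 45)) = 1/(-9078 + 3*(25*3)*(1 - 1*45**2)) = 1/(-9078 + 3*75*(1 - 1*2025)) = 1/(-9078 + 3*75*(1 - 2025)) = 1/(-9078 + 3*75*(-2024)) = 1/(-9078 - 455400) = 1/(-464478) = -1/464478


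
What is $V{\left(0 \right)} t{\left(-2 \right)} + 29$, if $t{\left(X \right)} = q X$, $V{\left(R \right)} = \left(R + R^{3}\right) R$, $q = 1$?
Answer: $29$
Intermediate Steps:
$V{\left(R \right)} = R \left(R + R^{3}\right)$
$t{\left(X \right)} = X$ ($t{\left(X \right)} = 1 X = X$)
$V{\left(0 \right)} t{\left(-2 \right)} + 29 = \left(0^{2} + 0^{4}\right) \left(-2\right) + 29 = \left(0 + 0\right) \left(-2\right) + 29 = 0 \left(-2\right) + 29 = 0 + 29 = 29$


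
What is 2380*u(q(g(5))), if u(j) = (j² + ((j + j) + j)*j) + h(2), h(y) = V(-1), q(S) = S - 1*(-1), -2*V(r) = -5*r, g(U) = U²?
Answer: 6429570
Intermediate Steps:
V(r) = 5*r/2 (V(r) = -(-5)*r/2 = 5*r/2)
q(S) = 1 + S (q(S) = S + 1 = 1 + S)
h(y) = -5/2 (h(y) = (5/2)*(-1) = -5/2)
u(j) = -5/2 + 4*j² (u(j) = (j² + ((j + j) + j)*j) - 5/2 = (j² + (2*j + j)*j) - 5/2 = (j² + (3*j)*j) - 5/2 = (j² + 3*j²) - 5/2 = 4*j² - 5/2 = -5/2 + 4*j²)
2380*u(q(g(5))) = 2380*(-5/2 + 4*(1 + 5²)²) = 2380*(-5/2 + 4*(1 + 25)²) = 2380*(-5/2 + 4*26²) = 2380*(-5/2 + 4*676) = 2380*(-5/2 + 2704) = 2380*(5403/2) = 6429570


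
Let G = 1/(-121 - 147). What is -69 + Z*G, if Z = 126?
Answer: -9309/134 ≈ -69.470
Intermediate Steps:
G = -1/268 (G = 1/(-268) = -1/268 ≈ -0.0037313)
-69 + Z*G = -69 + 126*(-1/268) = -69 - 63/134 = -9309/134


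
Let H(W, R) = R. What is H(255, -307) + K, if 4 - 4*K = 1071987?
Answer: -1073211/4 ≈ -2.6830e+5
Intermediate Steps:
K = -1071983/4 (K = 1 - 1/4*1071987 = 1 - 1071987/4 = -1071983/4 ≈ -2.6800e+5)
H(255, -307) + K = -307 - 1071983/4 = -1073211/4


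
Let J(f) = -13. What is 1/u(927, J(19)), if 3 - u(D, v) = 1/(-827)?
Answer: 827/2482 ≈ 0.33320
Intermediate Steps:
u(D, v) = 2482/827 (u(D, v) = 3 - 1/(-827) = 3 - 1*(-1/827) = 3 + 1/827 = 2482/827)
1/u(927, J(19)) = 1/(2482/827) = 827/2482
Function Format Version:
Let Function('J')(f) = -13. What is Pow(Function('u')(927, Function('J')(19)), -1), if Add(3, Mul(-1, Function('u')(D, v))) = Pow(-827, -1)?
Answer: Rational(827, 2482) ≈ 0.33320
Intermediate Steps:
Function('u')(D, v) = Rational(2482, 827) (Function('u')(D, v) = Add(3, Mul(-1, Pow(-827, -1))) = Add(3, Mul(-1, Rational(-1, 827))) = Add(3, Rational(1, 827)) = Rational(2482, 827))
Pow(Function('u')(927, Function('J')(19)), -1) = Pow(Rational(2482, 827), -1) = Rational(827, 2482)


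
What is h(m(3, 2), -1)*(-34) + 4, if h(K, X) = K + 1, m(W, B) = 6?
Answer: -234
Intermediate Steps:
h(K, X) = 1 + K
h(m(3, 2), -1)*(-34) + 4 = (1 + 6)*(-34) + 4 = 7*(-34) + 4 = -238 + 4 = -234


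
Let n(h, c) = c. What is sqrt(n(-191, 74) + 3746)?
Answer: 2*sqrt(955) ≈ 61.806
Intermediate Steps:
sqrt(n(-191, 74) + 3746) = sqrt(74 + 3746) = sqrt(3820) = 2*sqrt(955)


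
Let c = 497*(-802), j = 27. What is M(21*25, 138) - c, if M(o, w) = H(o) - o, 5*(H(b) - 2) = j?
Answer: 1990382/5 ≈ 3.9808e+5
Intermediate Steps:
H(b) = 37/5 (H(b) = 2 + (⅕)*27 = 2 + 27/5 = 37/5)
c = -398594
M(o, w) = 37/5 - o
M(21*25, 138) - c = (37/5 - 21*25) - 1*(-398594) = (37/5 - 1*525) + 398594 = (37/5 - 525) + 398594 = -2588/5 + 398594 = 1990382/5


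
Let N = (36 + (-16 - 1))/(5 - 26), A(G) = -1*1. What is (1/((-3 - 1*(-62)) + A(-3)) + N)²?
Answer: 1168561/1483524 ≈ 0.78769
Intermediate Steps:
A(G) = -1
N = -19/21 (N = (36 - 17)/(-21) = 19*(-1/21) = -19/21 ≈ -0.90476)
(1/((-3 - 1*(-62)) + A(-3)) + N)² = (1/((-3 - 1*(-62)) - 1) - 19/21)² = (1/((-3 + 62) - 1) - 19/21)² = (1/(59 - 1) - 19/21)² = (1/58 - 19/21)² = (-1081/1218)² = 1168561/1483524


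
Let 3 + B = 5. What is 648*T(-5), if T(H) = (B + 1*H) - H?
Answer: 1296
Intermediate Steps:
B = 2 (B = -3 + 5 = 2)
T(H) = 2 (T(H) = (2 + 1*H) - H = (2 + H) - H = 2)
648*T(-5) = 648*2 = 1296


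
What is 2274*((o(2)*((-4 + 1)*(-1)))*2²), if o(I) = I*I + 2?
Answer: 163728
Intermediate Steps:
o(I) = 2 + I² (o(I) = I² + 2 = 2 + I²)
2274*((o(2)*((-4 + 1)*(-1)))*2²) = 2274*(((2 + 2²)*((-4 + 1)*(-1)))*2²) = 2274*(((2 + 4)*(-3*(-1)))*4) = 2274*((6*3)*4) = 2274*(18*4) = 2274*72 = 163728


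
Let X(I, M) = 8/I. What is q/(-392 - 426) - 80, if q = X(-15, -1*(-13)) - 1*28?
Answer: -490586/6135 ≈ -79.965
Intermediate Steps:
q = -428/15 (q = 8/(-15) - 1*28 = 8*(-1/15) - 28 = -8/15 - 28 = -428/15 ≈ -28.533)
q/(-392 - 426) - 80 = -428/15/(-392 - 426) - 80 = -428/15/(-818) - 80 = -1/818*(-428/15) - 80 = 214/6135 - 80 = -490586/6135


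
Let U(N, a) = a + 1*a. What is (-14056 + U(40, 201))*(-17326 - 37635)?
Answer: 750437494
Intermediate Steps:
U(N, a) = 2*a (U(N, a) = a + a = 2*a)
(-14056 + U(40, 201))*(-17326 - 37635) = (-14056 + 2*201)*(-17326 - 37635) = (-14056 + 402)*(-54961) = -13654*(-54961) = 750437494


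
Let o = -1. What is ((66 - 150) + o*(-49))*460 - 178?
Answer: -16278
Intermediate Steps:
((66 - 150) + o*(-49))*460 - 178 = ((66 - 150) - 1*(-49))*460 - 178 = (-84 + 49)*460 - 178 = -35*460 - 178 = -16100 - 178 = -16278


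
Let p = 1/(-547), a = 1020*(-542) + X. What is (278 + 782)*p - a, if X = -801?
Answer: 302840567/547 ≈ 5.5364e+5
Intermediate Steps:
a = -553641 (a = 1020*(-542) - 801 = -552840 - 801 = -553641)
p = -1/547 ≈ -0.0018282
(278 + 782)*p - a = (278 + 782)*(-1/547) - 1*(-553641) = 1060*(-1/547) + 553641 = -1060/547 + 553641 = 302840567/547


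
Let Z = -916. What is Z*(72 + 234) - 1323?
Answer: -281619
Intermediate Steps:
Z*(72 + 234) - 1323 = -916*(72 + 234) - 1323 = -916*306 - 1323 = -280296 - 1323 = -281619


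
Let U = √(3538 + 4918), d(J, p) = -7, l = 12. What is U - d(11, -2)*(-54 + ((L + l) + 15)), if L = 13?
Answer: -98 + 2*√2114 ≈ -6.0435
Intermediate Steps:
U = 2*√2114 (U = √8456 = 2*√2114 ≈ 91.957)
U - d(11, -2)*(-54 + ((L + l) + 15)) = 2*√2114 - (-7)*(-54 + ((13 + 12) + 15)) = 2*√2114 - (-7)*(-54 + (25 + 15)) = 2*√2114 - (-7)*(-54 + 40) = 2*√2114 - (-7)*(-14) = 2*√2114 - 1*98 = 2*√2114 - 98 = -98 + 2*√2114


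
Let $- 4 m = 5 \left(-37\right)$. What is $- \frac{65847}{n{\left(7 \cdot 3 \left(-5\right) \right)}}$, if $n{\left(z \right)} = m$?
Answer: $- \frac{263388}{185} \approx -1423.7$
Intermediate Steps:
$m = \frac{185}{4}$ ($m = - \frac{5 \left(-37\right)}{4} = \left(- \frac{1}{4}\right) \left(-185\right) = \frac{185}{4} \approx 46.25$)
$n{\left(z \right)} = \frac{185}{4}$
$- \frac{65847}{n{\left(7 \cdot 3 \left(-5\right) \right)}} = - \frac{65847}{\frac{185}{4}} = \left(-65847\right) \frac{4}{185} = - \frac{263388}{185}$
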